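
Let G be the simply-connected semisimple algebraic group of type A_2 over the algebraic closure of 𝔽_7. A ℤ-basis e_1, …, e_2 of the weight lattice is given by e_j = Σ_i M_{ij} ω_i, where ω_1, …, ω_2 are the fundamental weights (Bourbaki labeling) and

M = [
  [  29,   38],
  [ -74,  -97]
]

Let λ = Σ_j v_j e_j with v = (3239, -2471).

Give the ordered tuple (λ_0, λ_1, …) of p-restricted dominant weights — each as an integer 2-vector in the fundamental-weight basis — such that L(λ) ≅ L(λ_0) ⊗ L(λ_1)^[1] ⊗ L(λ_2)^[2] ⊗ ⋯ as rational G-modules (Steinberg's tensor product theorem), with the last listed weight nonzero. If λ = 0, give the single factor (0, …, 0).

((5, 1), (4, 0))

ω-coordinates c = M·v, v = (3239, -2471):
  c_1 = (29)·(3239) + (38)·(-2471) = 33
  c_2 = (-74)·(3239) + (-97)·(-2471) = 1
p = 7; digits c_i = Σ_j d_{ij}·7^j, 0 ≤ d_{ij} < 7:
  c_1 = 33 = 5·7^0 + 4·7^1
  c_2 = 1 = 1·7^0
p-restricted factor λ_0 = (5, 1)
p-restricted factor λ_1 = (4, 0)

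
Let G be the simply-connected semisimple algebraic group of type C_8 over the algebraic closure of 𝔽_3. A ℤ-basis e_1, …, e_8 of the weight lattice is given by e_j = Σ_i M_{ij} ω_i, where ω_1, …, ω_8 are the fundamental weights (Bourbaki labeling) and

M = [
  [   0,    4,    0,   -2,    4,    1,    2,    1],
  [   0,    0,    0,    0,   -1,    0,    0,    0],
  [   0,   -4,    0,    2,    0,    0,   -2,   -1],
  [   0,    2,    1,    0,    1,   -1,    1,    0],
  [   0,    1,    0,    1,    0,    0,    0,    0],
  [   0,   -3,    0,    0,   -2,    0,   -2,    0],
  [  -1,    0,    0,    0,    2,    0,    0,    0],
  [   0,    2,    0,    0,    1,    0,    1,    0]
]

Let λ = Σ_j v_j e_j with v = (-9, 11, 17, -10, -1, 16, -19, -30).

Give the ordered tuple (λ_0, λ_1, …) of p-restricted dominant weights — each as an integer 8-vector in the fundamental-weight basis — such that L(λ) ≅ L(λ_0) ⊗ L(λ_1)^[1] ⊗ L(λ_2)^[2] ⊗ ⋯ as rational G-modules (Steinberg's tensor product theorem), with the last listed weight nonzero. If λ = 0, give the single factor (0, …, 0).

((2, 1, 1, 0, 1, 1, 1, 2), (2, 0, 1, 1, 0, 2, 2, 0))

Converting to the ω-basis (c_i = row i of M dotted with v = (-9, 11, 17, -10, -1, 16, -19, -30)):
  c_1 = (0)·(-9) + 4·11 + 0·17 + (-2)·(-10) + (4)·(-1) + 1·16 + (2)·(-19) + (1)·(-30) = 8
  c_2 = (0)·(-9) + 0·11 + 0·17 + (0)·(-10) + (-1)·(-1) + 0·16 + (0)·(-19) + (0)·(-30) = 1
  c_3 = (0)·(-9) + (-4)·(11) + 0·17 + (2)·(-10) + (0)·(-1) + 0·16 + (-2)·(-19) + (-1)·(-30) = 4
  c_4 = (0)·(-9) + 2·11 + 1·17 + (0)·(-10) + (1)·(-1) + (-1)·(16) + (1)·(-19) + (0)·(-30) = 3
  c_5 = (0)·(-9) + 1·11 + 0·17 + (1)·(-10) + (0)·(-1) + 0·16 + (0)·(-19) + (0)·(-30) = 1
  c_6 = (0)·(-9) + (-3)·(11) + 0·17 + (0)·(-10) + (-2)·(-1) + 0·16 + (-2)·(-19) + (0)·(-30) = 7
  c_7 = (-1)·(-9) + 0·11 + 0·17 + (0)·(-10) + (2)·(-1) + 0·16 + (0)·(-19) + (0)·(-30) = 7
  c_8 = (0)·(-9) + 2·11 + 0·17 + (0)·(-10) + (1)·(-1) + 0·16 + (1)·(-19) + (0)·(-30) = 2
Expand coordinatewise in base 3:
  c_1 = 8 = 2·3^0 + 2·3^1
  c_2 = 1 = 1·3^0
  c_3 = 4 = 1·3^0 + 1·3^1
  c_4 = 3 = 0·3^0 + 1·3^1
  c_5 = 1 = 1·3^0
  c_6 = 7 = 1·3^0 + 2·3^1
  c_7 = 7 = 1·3^0 + 2·3^1
  c_8 = 2 = 2·3^0
p-restricted factor λ_0 = (2, 1, 1, 0, 1, 1, 1, 2)
p-restricted factor λ_1 = (2, 0, 1, 1, 0, 2, 2, 0)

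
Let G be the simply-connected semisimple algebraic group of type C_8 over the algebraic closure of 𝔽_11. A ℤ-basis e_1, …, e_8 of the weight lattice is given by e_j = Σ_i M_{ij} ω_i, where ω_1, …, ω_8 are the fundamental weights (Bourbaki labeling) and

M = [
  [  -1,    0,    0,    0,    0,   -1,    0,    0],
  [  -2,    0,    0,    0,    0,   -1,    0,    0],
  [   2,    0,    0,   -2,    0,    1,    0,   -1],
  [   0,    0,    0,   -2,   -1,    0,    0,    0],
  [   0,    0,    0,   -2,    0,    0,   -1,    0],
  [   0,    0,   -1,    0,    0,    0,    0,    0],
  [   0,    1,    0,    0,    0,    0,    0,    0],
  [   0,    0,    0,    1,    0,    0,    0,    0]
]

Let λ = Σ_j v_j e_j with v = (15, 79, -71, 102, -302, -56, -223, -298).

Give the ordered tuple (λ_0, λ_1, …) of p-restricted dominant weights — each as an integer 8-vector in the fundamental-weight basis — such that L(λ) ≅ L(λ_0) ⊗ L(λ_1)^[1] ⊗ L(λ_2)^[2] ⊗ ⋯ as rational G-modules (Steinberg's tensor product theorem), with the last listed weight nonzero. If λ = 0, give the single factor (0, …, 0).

Change of basis e → ω: c = M·v where v = (15, 79, -71, 102, -302, -56, -223, -298):
  c_1 = (-1)·(15) + (0)·(79) + (0)·(-71) + (0)·(102) + (0)·(-302) + (-1)·(-56) + (0)·(-223) + (0)·(-298) = 41
  c_2 = (-2)·(15) + (0)·(79) + (0)·(-71) + (0)·(102) + (0)·(-302) + (-1)·(-56) + (0)·(-223) + (0)·(-298) = 26
  c_3 = (2)·(15) + (0)·(79) + (0)·(-71) + (-2)·(102) + (0)·(-302) + (1)·(-56) + (0)·(-223) + (-1)·(-298) = 68
  c_4 = (0)·(15) + (0)·(79) + (0)·(-71) + (-2)·(102) + (-1)·(-302) + (0)·(-56) + (0)·(-223) + (0)·(-298) = 98
  c_5 = (0)·(15) + (0)·(79) + (0)·(-71) + (-2)·(102) + (0)·(-302) + (0)·(-56) + (-1)·(-223) + (0)·(-298) = 19
  c_6 = (0)·(15) + (0)·(79) + (-1)·(-71) + (0)·(102) + (0)·(-302) + (0)·(-56) + (0)·(-223) + (0)·(-298) = 71
  c_7 = (0)·(15) + (1)·(79) + (0)·(-71) + (0)·(102) + (0)·(-302) + (0)·(-56) + (0)·(-223) + (0)·(-298) = 79
  c_8 = (0)·(15) + (0)·(79) + (0)·(-71) + (1)·(102) + (0)·(-302) + (0)·(-56) + (0)·(-223) + (0)·(-298) = 102
Base-11 expansion of each c_i:
  c_1 = 41 = 8·11^0 + 3·11^1
  c_2 = 26 = 4·11^0 + 2·11^1
  c_3 = 68 = 2·11^0 + 6·11^1
  c_4 = 98 = 10·11^0 + 8·11^1
  c_5 = 19 = 8·11^0 + 1·11^1
  c_6 = 71 = 5·11^0 + 6·11^1
  c_7 = 79 = 2·11^0 + 7·11^1
  c_8 = 102 = 3·11^0 + 9·11^1
p-restricted factor λ_0 = (8, 4, 2, 10, 8, 5, 2, 3)
p-restricted factor λ_1 = (3, 2, 6, 8, 1, 6, 7, 9)

((8, 4, 2, 10, 8, 5, 2, 3), (3, 2, 6, 8, 1, 6, 7, 9))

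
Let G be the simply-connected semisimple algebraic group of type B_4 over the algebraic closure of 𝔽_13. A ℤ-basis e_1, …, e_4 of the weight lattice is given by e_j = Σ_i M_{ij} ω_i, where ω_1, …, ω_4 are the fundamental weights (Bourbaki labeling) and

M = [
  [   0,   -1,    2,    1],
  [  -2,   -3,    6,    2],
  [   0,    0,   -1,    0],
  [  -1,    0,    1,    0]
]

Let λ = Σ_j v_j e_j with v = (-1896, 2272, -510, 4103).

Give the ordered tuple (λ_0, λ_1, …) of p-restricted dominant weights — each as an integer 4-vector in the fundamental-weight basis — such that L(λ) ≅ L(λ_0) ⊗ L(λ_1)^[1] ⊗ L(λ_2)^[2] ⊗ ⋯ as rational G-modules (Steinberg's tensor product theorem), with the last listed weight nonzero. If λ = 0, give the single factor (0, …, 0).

Change of basis e → ω: c = M·v where v = (-1896, 2272, -510, 4103):
  c_1 = (0)·(-1896) + (-1)·(2272) + (2)·(-510) + (1)·(4103) = 811
  c_2 = (-2)·(-1896) + (-3)·(2272) + (6)·(-510) + (2)·(4103) = 2122
  c_3 = (0)·(-1896) + (0)·(2272) + (-1)·(-510) + (0)·(4103) = 510
  c_4 = (-1)·(-1896) + (0)·(2272) + (1)·(-510) + (0)·(4103) = 1386
Base-13 expansion of each c_i:
  c_1 = 811 = 5·13^0 + 10·13^1 + 4·13^2
  c_2 = 2122 = 3·13^0 + 7·13^1 + 12·13^2
  c_3 = 510 = 3·13^0 + 0·13^1 + 3·13^2
  c_4 = 1386 = 8·13^0 + 2·13^1 + 8·13^2
Factor λ_0 = (5, 3, 3, 8)
Factor λ_1 = (10, 7, 0, 2)
Factor λ_2 = (4, 12, 3, 8)

((5, 3, 3, 8), (10, 7, 0, 2), (4, 12, 3, 8))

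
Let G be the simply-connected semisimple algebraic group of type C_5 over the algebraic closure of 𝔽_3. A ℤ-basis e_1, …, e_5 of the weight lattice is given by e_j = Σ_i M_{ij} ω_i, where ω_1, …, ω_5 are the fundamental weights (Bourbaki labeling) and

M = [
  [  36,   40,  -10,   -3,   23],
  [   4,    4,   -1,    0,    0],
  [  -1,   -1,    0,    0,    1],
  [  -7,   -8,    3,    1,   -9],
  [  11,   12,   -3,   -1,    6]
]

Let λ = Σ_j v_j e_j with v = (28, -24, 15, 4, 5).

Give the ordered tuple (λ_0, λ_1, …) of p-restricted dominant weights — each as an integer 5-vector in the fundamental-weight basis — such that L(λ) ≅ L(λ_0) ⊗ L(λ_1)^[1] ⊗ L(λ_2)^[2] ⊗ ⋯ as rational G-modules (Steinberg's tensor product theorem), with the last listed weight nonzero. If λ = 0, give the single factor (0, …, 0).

In the fundamental-weight basis, λ has coordinates c = M·v (v = (28, -24, 15, 4, 5)):
  c_1 = 36·28 + (40)·(-24) + (-10)·(15) + (-3)·(4) + 23·5 = 1
  c_2 = 4·28 + (4)·(-24) + (-1)·(15) + 0·4 + 0·5 = 1
  c_3 = (-1)·(28) + (-1)·(-24) + 0·15 + 0·4 + 1·5 = 1
  c_4 = (-7)·(28) + (-8)·(-24) + 3·15 + 1·4 + (-9)·(5) = 0
  c_5 = 11·28 + (12)·(-24) + (-3)·(15) + (-1)·(4) + 6·5 = 1
Writing each c_i in base p = 3:
  c_1 = 1 = 1·3^0
  c_2 = 1 = 1·3^0
  c_3 = 1 = 1·3^0
  c_4 = 0
  c_5 = 1 = 1·3^0
Factor λ_0 = (1, 1, 1, 0, 1)

((1, 1, 1, 0, 1),)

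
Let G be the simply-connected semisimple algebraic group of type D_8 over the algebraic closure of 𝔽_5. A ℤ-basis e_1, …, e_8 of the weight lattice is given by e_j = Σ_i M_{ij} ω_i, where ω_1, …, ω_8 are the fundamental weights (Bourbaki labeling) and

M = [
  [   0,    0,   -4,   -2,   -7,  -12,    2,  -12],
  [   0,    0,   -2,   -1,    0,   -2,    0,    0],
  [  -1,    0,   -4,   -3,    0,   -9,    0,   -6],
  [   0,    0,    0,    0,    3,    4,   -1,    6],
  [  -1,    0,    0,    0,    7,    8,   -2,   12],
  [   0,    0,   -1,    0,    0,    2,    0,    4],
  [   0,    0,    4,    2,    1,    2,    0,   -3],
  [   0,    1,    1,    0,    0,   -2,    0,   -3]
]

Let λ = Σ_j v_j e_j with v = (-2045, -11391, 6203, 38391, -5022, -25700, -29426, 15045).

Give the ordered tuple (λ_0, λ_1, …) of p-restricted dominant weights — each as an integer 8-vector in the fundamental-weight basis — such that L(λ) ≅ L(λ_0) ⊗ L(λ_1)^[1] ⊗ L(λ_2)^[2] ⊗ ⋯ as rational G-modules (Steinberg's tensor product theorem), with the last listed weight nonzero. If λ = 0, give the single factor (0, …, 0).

((3, 3, 0, 0, 3, 2, 2, 2), (3, 0, 3, 1, 1, 0, 2, 0), (2, 4, 3, 3, 2, 3, 1, 3), (0, 4, 4, 4, 0, 0, 0, 3), (4, 0, 4, 2, 1, 4, 0, 1))

In the fundamental-weight basis, λ has coordinates c = M·v (v = (-2045, -11391, 6203, 38391, -5022, -25700, -29426, 15045)):
  c_1 = 0*-2045 + 0*-11391 + -4*6203 + -2*38391 + -7*-5022 + -12*-25700 + 2*-29426 + -12*15045 = 2568
  c_2 = 0*-2045 + 0*-11391 + -2*6203 + -1*38391 + 0*-5022 + -2*-25700 + 0*-29426 + 0*15045 = 603
  c_3 = -1*-2045 + 0*-11391 + -4*6203 + -3*38391 + 0*-5022 + -9*-25700 + 0*-29426 + -6*15045 = 3090
  c_4 = 0*-2045 + 0*-11391 + 0*6203 + 0*38391 + 3*-5022 + 4*-25700 + -1*-29426 + 6*15045 = 1830
  c_5 = -1*-2045 + 0*-11391 + 0*6203 + 0*38391 + 7*-5022 + 8*-25700 + -2*-29426 + 12*15045 = 683
  c_6 = 0*-2045 + 0*-11391 + -1*6203 + 0*38391 + 0*-5022 + 2*-25700 + 0*-29426 + 4*15045 = 2577
  c_7 = 0*-2045 + 0*-11391 + 4*6203 + 2*38391 + 1*-5022 + 2*-25700 + 0*-29426 + -3*15045 = 37
  c_8 = 0*-2045 + 1*-11391 + 1*6203 + 0*38391 + 0*-5022 + -2*-25700 + 0*-29426 + -3*15045 = 1077
Base-5 expansion of each c_i:
  c_1 = 2568 = 3·5^0 + 3·5^1 + 2·5^2 + 0·5^3 + 4·5^4
  c_2 = 603 = 3·5^0 + 0·5^1 + 4·5^2 + 4·5^3
  c_3 = 3090 = 0·5^0 + 3·5^1 + 3·5^2 + 4·5^3 + 4·5^4
  c_4 = 1830 = 0·5^0 + 1·5^1 + 3·5^2 + 4·5^3 + 2·5^4
  c_5 = 683 = 3·5^0 + 1·5^1 + 2·5^2 + 0·5^3 + 1·5^4
  c_6 = 2577 = 2·5^0 + 0·5^1 + 3·5^2 + 0·5^3 + 4·5^4
  c_7 = 37 = 2·5^0 + 2·5^1 + 1·5^2
  c_8 = 1077 = 2·5^0 + 0·5^1 + 3·5^2 + 3·5^3 + 1·5^4
p-restricted factor λ_0 = (3, 3, 0, 0, 3, 2, 2, 2)
p-restricted factor λ_1 = (3, 0, 3, 1, 1, 0, 2, 0)
p-restricted factor λ_2 = (2, 4, 3, 3, 2, 3, 1, 3)
p-restricted factor λ_3 = (0, 4, 4, 4, 0, 0, 0, 3)
p-restricted factor λ_4 = (4, 0, 4, 2, 1, 4, 0, 1)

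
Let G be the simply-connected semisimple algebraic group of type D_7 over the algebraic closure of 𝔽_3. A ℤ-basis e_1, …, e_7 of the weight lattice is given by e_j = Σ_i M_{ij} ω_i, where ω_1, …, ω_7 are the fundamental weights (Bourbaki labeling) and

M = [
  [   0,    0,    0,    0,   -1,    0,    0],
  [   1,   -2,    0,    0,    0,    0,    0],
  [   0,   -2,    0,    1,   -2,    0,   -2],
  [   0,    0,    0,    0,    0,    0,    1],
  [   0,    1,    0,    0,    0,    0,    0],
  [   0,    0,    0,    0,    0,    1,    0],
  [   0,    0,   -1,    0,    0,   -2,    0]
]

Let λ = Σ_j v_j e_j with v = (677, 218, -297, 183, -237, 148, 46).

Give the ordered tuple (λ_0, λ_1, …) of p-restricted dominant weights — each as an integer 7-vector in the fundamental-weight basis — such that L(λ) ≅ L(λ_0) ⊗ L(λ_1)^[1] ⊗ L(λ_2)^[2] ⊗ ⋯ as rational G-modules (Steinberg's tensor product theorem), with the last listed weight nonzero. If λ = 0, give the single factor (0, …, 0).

((0, 1, 0, 1, 2, 1, 1), (1, 2, 1, 0, 0, 1, 0), (2, 2, 2, 2, 0, 1, 0), (2, 2, 1, 1, 2, 2, 0), (2, 2, 1, 0, 2, 1, 0))

ω-coordinates c = M·v, v = (677, 218, -297, 183, -237, 148, 46):
  c_1 = (0)·(677) + (0)·(218) + (0)·(-297) + (0)·(183) + (-1)·(-237) + (0)·(148) + (0)·(46) = 237
  c_2 = (1)·(677) + (-2)·(218) + (0)·(-297) + (0)·(183) + (0)·(-237) + (0)·(148) + (0)·(46) = 241
  c_3 = (0)·(677) + (-2)·(218) + (0)·(-297) + (1)·(183) + (-2)·(-237) + (0)·(148) + (-2)·(46) = 129
  c_4 = (0)·(677) + (0)·(218) + (0)·(-297) + (0)·(183) + (0)·(-237) + (0)·(148) + (1)·(46) = 46
  c_5 = (0)·(677) + (1)·(218) + (0)·(-297) + (0)·(183) + (0)·(-237) + (0)·(148) + (0)·(46) = 218
  c_6 = (0)·(677) + (0)·(218) + (0)·(-297) + (0)·(183) + (0)·(-237) + (1)·(148) + (0)·(46) = 148
  c_7 = (0)·(677) + (0)·(218) + (-1)·(-297) + (0)·(183) + (0)·(-237) + (-2)·(148) + (0)·(46) = 1
p = 3; digits c_i = Σ_j d_{ij}·3^j, 0 ≤ d_{ij} < 3:
  c_1 = 237 = 0·3^0 + 1·3^1 + 2·3^2 + 2·3^3 + 2·3^4
  c_2 = 241 = 1·3^0 + 2·3^1 + 2·3^2 + 2·3^3 + 2·3^4
  c_3 = 129 = 0·3^0 + 1·3^1 + 2·3^2 + 1·3^3 + 1·3^4
  c_4 = 46 = 1·3^0 + 0·3^1 + 2·3^2 + 1·3^3
  c_5 = 218 = 2·3^0 + 0·3^1 + 0·3^2 + 2·3^3 + 2·3^4
  c_6 = 148 = 1·3^0 + 1·3^1 + 1·3^2 + 2·3^3 + 1·3^4
  c_7 = 1 = 1·3^0
Factor λ_0 = (0, 1, 0, 1, 2, 1, 1)
Factor λ_1 = (1, 2, 1, 0, 0, 1, 0)
Factor λ_2 = (2, 2, 2, 2, 0, 1, 0)
Factor λ_3 = (2, 2, 1, 1, 2, 2, 0)
Factor λ_4 = (2, 2, 1, 0, 2, 1, 0)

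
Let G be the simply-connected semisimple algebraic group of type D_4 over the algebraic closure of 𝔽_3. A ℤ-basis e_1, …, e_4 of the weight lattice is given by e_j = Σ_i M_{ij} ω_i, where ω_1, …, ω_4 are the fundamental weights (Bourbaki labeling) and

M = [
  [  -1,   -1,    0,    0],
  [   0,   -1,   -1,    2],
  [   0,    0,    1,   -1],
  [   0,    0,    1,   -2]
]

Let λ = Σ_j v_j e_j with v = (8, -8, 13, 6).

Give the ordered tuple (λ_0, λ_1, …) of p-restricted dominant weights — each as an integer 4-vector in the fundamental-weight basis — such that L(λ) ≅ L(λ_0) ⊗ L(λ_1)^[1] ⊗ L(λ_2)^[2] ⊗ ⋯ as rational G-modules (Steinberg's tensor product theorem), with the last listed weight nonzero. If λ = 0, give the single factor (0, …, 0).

Compute c_i = Σ_j M_{ij} v_j with v = (8, -8, 13, 6):
  c_1 = (-1)·(8) + (-1)·(-8) + (0)·(13) + (0)·(6) = 0
  c_2 = (0)·(8) + (-1)·(-8) + (-1)·(13) + (2)·(6) = 7
  c_3 = (0)·(8) + (0)·(-8) + (1)·(13) + (-1)·(6) = 7
  c_4 = (0)·(8) + (0)·(-8) + (1)·(13) + (-2)·(6) = 1
Writing each c_i in base p = 3:
  c_1 = 0
  c_2 = 7 = 1·3^0 + 2·3^1
  c_3 = 7 = 1·3^0 + 2·3^1
  c_4 = 1 = 1·3^0
λ_0 = (0, 1, 1, 1)
λ_1 = (0, 2, 2, 0)

((0, 1, 1, 1), (0, 2, 2, 0))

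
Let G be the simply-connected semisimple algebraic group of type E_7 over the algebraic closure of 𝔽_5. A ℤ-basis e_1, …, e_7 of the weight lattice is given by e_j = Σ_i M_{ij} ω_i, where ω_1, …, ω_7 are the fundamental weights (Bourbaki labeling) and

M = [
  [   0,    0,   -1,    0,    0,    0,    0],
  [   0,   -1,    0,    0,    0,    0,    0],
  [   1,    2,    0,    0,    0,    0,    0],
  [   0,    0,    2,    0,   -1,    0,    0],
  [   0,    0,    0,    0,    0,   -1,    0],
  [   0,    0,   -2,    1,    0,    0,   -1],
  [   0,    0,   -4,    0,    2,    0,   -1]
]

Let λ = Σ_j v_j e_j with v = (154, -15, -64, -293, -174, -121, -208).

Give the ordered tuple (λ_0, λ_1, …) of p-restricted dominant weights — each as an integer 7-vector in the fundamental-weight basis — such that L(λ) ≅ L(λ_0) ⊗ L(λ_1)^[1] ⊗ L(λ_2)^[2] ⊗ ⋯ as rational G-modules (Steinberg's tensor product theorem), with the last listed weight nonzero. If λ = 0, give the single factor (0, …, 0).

In the fundamental-weight basis, λ has coordinates c = M·v (v = (154, -15, -64, -293, -174, -121, -208)):
  c_1 = (0)·(154) + (0)·(-15) + (-1)·(-64) + (0)·(-293) + (0)·(-174) + (0)·(-121) + (0)·(-208) = 64
  c_2 = (0)·(154) + (-1)·(-15) + (0)·(-64) + (0)·(-293) + (0)·(-174) + (0)·(-121) + (0)·(-208) = 15
  c_3 = (1)·(154) + (2)·(-15) + (0)·(-64) + (0)·(-293) + (0)·(-174) + (0)·(-121) + (0)·(-208) = 124
  c_4 = (0)·(154) + (0)·(-15) + (2)·(-64) + (0)·(-293) + (-1)·(-174) + (0)·(-121) + (0)·(-208) = 46
  c_5 = (0)·(154) + (0)·(-15) + (0)·(-64) + (0)·(-293) + (0)·(-174) + (-1)·(-121) + (0)·(-208) = 121
  c_6 = (0)·(154) + (0)·(-15) + (-2)·(-64) + (1)·(-293) + (0)·(-174) + (0)·(-121) + (-1)·(-208) = 43
  c_7 = (0)·(154) + (0)·(-15) + (-4)·(-64) + (0)·(-293) + (2)·(-174) + (0)·(-121) + (-1)·(-208) = 116
Base-5 expansion of each c_i:
  c_1 = 64 = 4·5^0 + 2·5^1 + 2·5^2
  c_2 = 15 = 0·5^0 + 3·5^1
  c_3 = 124 = 4·5^0 + 4·5^1 + 4·5^2
  c_4 = 46 = 1·5^0 + 4·5^1 + 1·5^2
  c_5 = 121 = 1·5^0 + 4·5^1 + 4·5^2
  c_6 = 43 = 3·5^0 + 3·5^1 + 1·5^2
  c_7 = 116 = 1·5^0 + 3·5^1 + 4·5^2
λ_0 = (4, 0, 4, 1, 1, 3, 1)
λ_1 = (2, 3, 4, 4, 4, 3, 3)
λ_2 = (2, 0, 4, 1, 4, 1, 4)

((4, 0, 4, 1, 1, 3, 1), (2, 3, 4, 4, 4, 3, 3), (2, 0, 4, 1, 4, 1, 4))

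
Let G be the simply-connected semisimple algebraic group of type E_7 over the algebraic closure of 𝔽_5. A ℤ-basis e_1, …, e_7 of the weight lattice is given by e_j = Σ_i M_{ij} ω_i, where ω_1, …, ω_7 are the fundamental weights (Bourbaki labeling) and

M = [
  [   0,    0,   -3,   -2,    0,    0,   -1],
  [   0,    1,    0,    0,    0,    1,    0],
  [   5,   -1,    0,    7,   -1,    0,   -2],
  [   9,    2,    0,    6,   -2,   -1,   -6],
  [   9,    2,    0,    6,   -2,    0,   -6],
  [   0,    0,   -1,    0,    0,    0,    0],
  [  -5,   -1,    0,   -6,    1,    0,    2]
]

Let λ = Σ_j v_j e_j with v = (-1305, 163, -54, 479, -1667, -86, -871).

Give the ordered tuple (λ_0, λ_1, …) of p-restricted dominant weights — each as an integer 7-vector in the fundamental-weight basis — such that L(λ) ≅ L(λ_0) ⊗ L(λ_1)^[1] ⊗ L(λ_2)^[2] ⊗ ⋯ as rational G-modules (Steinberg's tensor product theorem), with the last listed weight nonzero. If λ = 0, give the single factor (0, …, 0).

In the fundamental-weight basis, λ has coordinates c = M·v (v = (-1305, 163, -54, 479, -1667, -86, -871)):
  c_1 = (0)·(-1305) + (0)·(163) + (-3)·(-54) + (-2)·(479) + (0)·(-1667) + (0)·(-86) + (-1)·(-871) = 75
  c_2 = (0)·(-1305) + (1)·(163) + (0)·(-54) + (0)·(479) + (0)·(-1667) + (1)·(-86) + (0)·(-871) = 77
  c_3 = (5)·(-1305) + (-1)·(163) + (0)·(-54) + (7)·(479) + (-1)·(-1667) + (0)·(-86) + (-2)·(-871) = 74
  c_4 = (9)·(-1305) + (2)·(163) + (0)·(-54) + (6)·(479) + (-2)·(-1667) + (-1)·(-86) + (-6)·(-871) = 101
  c_5 = (9)·(-1305) + (2)·(163) + (0)·(-54) + (6)·(479) + (-2)·(-1667) + (0)·(-86) + (-6)·(-871) = 15
  c_6 = (0)·(-1305) + (0)·(163) + (-1)·(-54) + (0)·(479) + (0)·(-1667) + (0)·(-86) + (0)·(-871) = 54
  c_7 = (-5)·(-1305) + (-1)·(163) + (0)·(-54) + (-6)·(479) + (1)·(-1667) + (0)·(-86) + (2)·(-871) = 79
Expand coordinatewise in base 5:
  c_1 = 75 = 0·5^0 + 0·5^1 + 3·5^2
  c_2 = 77 = 2·5^0 + 0·5^1 + 3·5^2
  c_3 = 74 = 4·5^0 + 4·5^1 + 2·5^2
  c_4 = 101 = 1·5^0 + 0·5^1 + 4·5^2
  c_5 = 15 = 0·5^0 + 3·5^1
  c_6 = 54 = 4·5^0 + 0·5^1 + 2·5^2
  c_7 = 79 = 4·5^0 + 0·5^1 + 3·5^2
Factor λ_0 = (0, 2, 4, 1, 0, 4, 4)
Factor λ_1 = (0, 0, 4, 0, 3, 0, 0)
Factor λ_2 = (3, 3, 2, 4, 0, 2, 3)

((0, 2, 4, 1, 0, 4, 4), (0, 0, 4, 0, 3, 0, 0), (3, 3, 2, 4, 0, 2, 3))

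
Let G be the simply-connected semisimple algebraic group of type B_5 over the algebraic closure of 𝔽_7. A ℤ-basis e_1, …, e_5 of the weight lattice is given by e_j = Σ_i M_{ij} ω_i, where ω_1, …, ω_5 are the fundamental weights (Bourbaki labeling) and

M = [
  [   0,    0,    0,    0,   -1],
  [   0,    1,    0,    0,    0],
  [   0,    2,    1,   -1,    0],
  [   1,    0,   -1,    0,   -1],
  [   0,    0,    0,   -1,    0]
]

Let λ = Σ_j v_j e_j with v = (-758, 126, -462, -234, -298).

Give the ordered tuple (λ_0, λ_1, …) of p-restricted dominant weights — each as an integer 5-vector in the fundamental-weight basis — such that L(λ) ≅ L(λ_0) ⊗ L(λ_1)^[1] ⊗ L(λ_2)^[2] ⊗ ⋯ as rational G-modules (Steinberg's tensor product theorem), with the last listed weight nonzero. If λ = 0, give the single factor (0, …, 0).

((4, 0, 3, 2, 3), (0, 4, 3, 0, 5), (6, 2, 0, 0, 4))

Compute c_i = Σ_j M_{ij} v_j with v = (-758, 126, -462, -234, -298):
  c_1 = 0*-758 + 0*126 + 0*-462 + 0*-234 + -1*-298 = 298
  c_2 = 0*-758 + 1*126 + 0*-462 + 0*-234 + 0*-298 = 126
  c_3 = 0*-758 + 2*126 + 1*-462 + -1*-234 + 0*-298 = 24
  c_4 = 1*-758 + 0*126 + -1*-462 + 0*-234 + -1*-298 = 2
  c_5 = 0*-758 + 0*126 + 0*-462 + -1*-234 + 0*-298 = 234
Base-7 expansion of each c_i:
  c_1 = 298 = 4·7^0 + 0·7^1 + 6·7^2
  c_2 = 126 = 0·7^0 + 4·7^1 + 2·7^2
  c_3 = 24 = 3·7^0 + 3·7^1
  c_4 = 2 = 2·7^0
  c_5 = 234 = 3·7^0 + 5·7^1 + 4·7^2
p-restricted factor λ_0 = (4, 0, 3, 2, 3)
p-restricted factor λ_1 = (0, 4, 3, 0, 5)
p-restricted factor λ_2 = (6, 2, 0, 0, 4)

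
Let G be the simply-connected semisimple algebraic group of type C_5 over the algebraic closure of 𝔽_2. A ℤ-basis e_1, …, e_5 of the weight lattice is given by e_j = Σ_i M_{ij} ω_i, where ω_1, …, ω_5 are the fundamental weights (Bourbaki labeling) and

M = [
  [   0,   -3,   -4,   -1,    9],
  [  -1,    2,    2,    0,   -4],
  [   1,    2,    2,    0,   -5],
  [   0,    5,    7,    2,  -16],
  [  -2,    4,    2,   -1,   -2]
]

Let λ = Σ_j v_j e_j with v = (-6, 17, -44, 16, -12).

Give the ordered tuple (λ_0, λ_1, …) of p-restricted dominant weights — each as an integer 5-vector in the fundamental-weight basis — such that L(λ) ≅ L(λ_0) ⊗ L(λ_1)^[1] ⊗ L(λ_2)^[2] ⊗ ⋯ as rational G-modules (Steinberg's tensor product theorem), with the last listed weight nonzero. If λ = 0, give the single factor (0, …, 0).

Converting to the ω-basis (c_i = row i of M dotted with v = (-6, 17, -44, 16, -12)):
  c_1 = (0)·(-6) + (-3)·(17) + (-4)·(-44) + (-1)·(16) + (9)·(-12) = 1
  c_2 = (-1)·(-6) + (2)·(17) + (2)·(-44) + (0)·(16) + (-4)·(-12) = 0
  c_3 = (1)·(-6) + (2)·(17) + (2)·(-44) + (0)·(16) + (-5)·(-12) = 0
  c_4 = (0)·(-6) + (5)·(17) + (7)·(-44) + (2)·(16) + (-16)·(-12) = 1
  c_5 = (-2)·(-6) + (4)·(17) + (2)·(-44) + (-1)·(16) + (-2)·(-12) = 0
Base-2 expansion of each c_i:
  c_1 = 1 = 1·2^0
  c_2 = 0
  c_3 = 0
  c_4 = 1 = 1·2^0
  c_5 = 0
p-restricted factor λ_0 = (1, 0, 0, 1, 0)

((1, 0, 0, 1, 0),)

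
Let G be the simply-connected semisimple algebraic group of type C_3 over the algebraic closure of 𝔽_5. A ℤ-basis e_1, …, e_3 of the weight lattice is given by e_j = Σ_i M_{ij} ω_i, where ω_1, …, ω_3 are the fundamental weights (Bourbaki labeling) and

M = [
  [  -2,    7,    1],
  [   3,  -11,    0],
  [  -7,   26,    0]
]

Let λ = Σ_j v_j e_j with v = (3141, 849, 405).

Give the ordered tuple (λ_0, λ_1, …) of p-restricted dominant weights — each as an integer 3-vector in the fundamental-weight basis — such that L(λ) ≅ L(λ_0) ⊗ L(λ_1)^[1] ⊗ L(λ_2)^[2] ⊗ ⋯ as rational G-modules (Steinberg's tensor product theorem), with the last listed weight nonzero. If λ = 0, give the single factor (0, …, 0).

Compute c_i = Σ_j M_{ij} v_j with v = (3141, 849, 405):
  c_1 = -2*3141 + 7*849 + 1*405 = 66
  c_2 = 3*3141 + -11*849 + 0*405 = 84
  c_3 = -7*3141 + 26*849 + 0*405 = 87
p = 5; digits c_i = Σ_j d_{ij}·5^j, 0 ≤ d_{ij} < 5:
  c_1 = 66 = 1·5^0 + 3·5^1 + 2·5^2
  c_2 = 84 = 4·5^0 + 1·5^1 + 3·5^2
  c_3 = 87 = 2·5^0 + 2·5^1 + 3·5^2
Factor λ_0 = (1, 4, 2)
Factor λ_1 = (3, 1, 2)
Factor λ_2 = (2, 3, 3)

((1, 4, 2), (3, 1, 2), (2, 3, 3))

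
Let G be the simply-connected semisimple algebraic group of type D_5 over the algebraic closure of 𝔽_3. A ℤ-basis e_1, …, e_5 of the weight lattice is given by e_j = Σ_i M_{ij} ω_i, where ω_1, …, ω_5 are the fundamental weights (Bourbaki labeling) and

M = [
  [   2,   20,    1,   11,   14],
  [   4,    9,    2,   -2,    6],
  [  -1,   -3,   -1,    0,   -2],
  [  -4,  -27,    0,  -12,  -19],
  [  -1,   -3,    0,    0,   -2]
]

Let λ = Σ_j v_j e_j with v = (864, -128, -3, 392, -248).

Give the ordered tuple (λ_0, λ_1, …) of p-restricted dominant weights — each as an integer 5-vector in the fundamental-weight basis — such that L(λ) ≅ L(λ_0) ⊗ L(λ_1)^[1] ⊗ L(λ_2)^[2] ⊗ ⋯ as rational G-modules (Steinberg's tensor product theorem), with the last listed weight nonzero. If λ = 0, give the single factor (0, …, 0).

Converting to the ω-basis (c_i = row i of M dotted with v = (864, -128, -3, 392, -248)):
  c_1 = (2)·(864) + (20)·(-128) + (1)·(-3) + (11)·(392) + (14)·(-248) = 5
  c_2 = (4)·(864) + (9)·(-128) + (2)·(-3) + (-2)·(392) + (6)·(-248) = 26
  c_3 = (-1)·(864) + (-3)·(-128) + (-1)·(-3) + (0)·(392) + (-2)·(-248) = 19
  c_4 = (-4)·(864) + (-27)·(-128) + (0)·(-3) + (-12)·(392) + (-19)·(-248) = 8
  c_5 = (-1)·(864) + (-3)·(-128) + (0)·(-3) + (0)·(392) + (-2)·(-248) = 16
p = 3; digits c_i = Σ_j d_{ij}·3^j, 0 ≤ d_{ij} < 3:
  c_1 = 5 = 2·3^0 + 1·3^1
  c_2 = 26 = 2·3^0 + 2·3^1 + 2·3^2
  c_3 = 19 = 1·3^0 + 0·3^1 + 2·3^2
  c_4 = 8 = 2·3^0 + 2·3^1
  c_5 = 16 = 1·3^0 + 2·3^1 + 1·3^2
p-restricted factor λ_0 = (2, 2, 1, 2, 1)
p-restricted factor λ_1 = (1, 2, 0, 2, 2)
p-restricted factor λ_2 = (0, 2, 2, 0, 1)

((2, 2, 1, 2, 1), (1, 2, 0, 2, 2), (0, 2, 2, 0, 1))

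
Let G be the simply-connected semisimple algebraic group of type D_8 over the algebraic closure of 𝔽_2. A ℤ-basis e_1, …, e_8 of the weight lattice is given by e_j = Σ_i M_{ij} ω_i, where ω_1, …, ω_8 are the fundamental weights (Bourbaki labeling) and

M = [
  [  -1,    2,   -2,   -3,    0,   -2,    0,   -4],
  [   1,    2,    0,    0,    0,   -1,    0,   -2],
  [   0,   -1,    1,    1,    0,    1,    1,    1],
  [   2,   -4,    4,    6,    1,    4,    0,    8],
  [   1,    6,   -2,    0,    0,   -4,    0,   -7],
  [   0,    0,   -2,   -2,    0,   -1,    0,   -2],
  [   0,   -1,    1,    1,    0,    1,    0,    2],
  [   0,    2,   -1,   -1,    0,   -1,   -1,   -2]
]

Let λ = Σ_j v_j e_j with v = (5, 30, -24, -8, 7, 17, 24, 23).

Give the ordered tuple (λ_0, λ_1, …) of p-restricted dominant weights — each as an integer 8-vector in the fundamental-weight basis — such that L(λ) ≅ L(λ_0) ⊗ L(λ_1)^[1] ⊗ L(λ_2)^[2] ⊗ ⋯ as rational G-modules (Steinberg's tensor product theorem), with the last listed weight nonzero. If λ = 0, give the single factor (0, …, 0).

((1, 0, 0, 1, 0, 1, 1, 1), (0, 1, 1, 0, 0, 0, 0, 0), (0, 0, 0, 1, 1, 0, 0, 1))

Compute c_i = Σ_j M_{ij} v_j with v = (5, 30, -24, -8, 7, 17, 24, 23):
  c_1 = (-1)·(5) + (2)·(30) + (-2)·(-24) + (-3)·(-8) + (0)·(7) + (-2)·(17) + (0)·(24) + (-4)·(23) = 1
  c_2 = (1)·(5) + (2)·(30) + (0)·(-24) + (0)·(-8) + (0)·(7) + (-1)·(17) + (0)·(24) + (-2)·(23) = 2
  c_3 = (0)·(5) + (-1)·(30) + (1)·(-24) + (1)·(-8) + (0)·(7) + (1)·(17) + (1)·(24) + (1)·(23) = 2
  c_4 = (2)·(5) + (-4)·(30) + (4)·(-24) + (6)·(-8) + (1)·(7) + (4)·(17) + (0)·(24) + (8)·(23) = 5
  c_5 = (1)·(5) + (6)·(30) + (-2)·(-24) + (0)·(-8) + (0)·(7) + (-4)·(17) + (0)·(24) + (-7)·(23) = 4
  c_6 = (0)·(5) + (0)·(30) + (-2)·(-24) + (-2)·(-8) + (0)·(7) + (-1)·(17) + (0)·(24) + (-2)·(23) = 1
  c_7 = (0)·(5) + (-1)·(30) + (1)·(-24) + (1)·(-8) + (0)·(7) + (1)·(17) + (0)·(24) + (2)·(23) = 1
  c_8 = (0)·(5) + (2)·(30) + (-1)·(-24) + (-1)·(-8) + (0)·(7) + (-1)·(17) + (-1)·(24) + (-2)·(23) = 5
Writing each c_i in base p = 2:
  c_1 = 1 = 1·2^0
  c_2 = 2 = 0·2^0 + 1·2^1
  c_3 = 2 = 0·2^0 + 1·2^1
  c_4 = 5 = 1·2^0 + 0·2^1 + 1·2^2
  c_5 = 4 = 0·2^0 + 0·2^1 + 1·2^2
  c_6 = 1 = 1·2^0
  c_7 = 1 = 1·2^0
  c_8 = 5 = 1·2^0 + 0·2^1 + 1·2^2
Factor λ_0 = (1, 0, 0, 1, 0, 1, 1, 1)
Factor λ_1 = (0, 1, 1, 0, 0, 0, 0, 0)
Factor λ_2 = (0, 0, 0, 1, 1, 0, 0, 1)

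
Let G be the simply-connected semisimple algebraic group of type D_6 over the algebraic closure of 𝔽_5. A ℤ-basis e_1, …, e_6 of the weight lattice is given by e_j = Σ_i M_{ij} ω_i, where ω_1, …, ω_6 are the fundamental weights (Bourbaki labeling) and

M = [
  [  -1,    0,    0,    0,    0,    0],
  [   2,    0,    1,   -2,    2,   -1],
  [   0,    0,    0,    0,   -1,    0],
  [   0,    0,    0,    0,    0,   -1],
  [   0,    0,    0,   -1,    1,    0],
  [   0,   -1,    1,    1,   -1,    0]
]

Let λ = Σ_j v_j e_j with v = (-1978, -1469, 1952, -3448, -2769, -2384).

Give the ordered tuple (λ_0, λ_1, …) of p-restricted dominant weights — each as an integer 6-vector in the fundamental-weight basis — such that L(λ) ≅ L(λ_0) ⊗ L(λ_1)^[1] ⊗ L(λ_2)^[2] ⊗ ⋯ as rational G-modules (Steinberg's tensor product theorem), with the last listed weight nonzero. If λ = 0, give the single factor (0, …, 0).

((3, 3, 4, 4, 4, 2), (0, 2, 3, 1, 0, 3), (4, 4, 0, 0, 2, 4), (0, 3, 2, 4, 0, 1), (3, 2, 4, 3, 1, 4))

Compute c_i = Σ_j M_{ij} v_j with v = (-1978, -1469, 1952, -3448, -2769, -2384):
  c_1 = (-1)·(-1978) + (0)·(-1469) + 0·1952 + (0)·(-3448) + (0)·(-2769) + (0)·(-2384) = 1978
  c_2 = (2)·(-1978) + (0)·(-1469) + 1·1952 + (-2)·(-3448) + (2)·(-2769) + (-1)·(-2384) = 1738
  c_3 = (0)·(-1978) + (0)·(-1469) + 0·1952 + (0)·(-3448) + (-1)·(-2769) + (0)·(-2384) = 2769
  c_4 = (0)·(-1978) + (0)·(-1469) + 0·1952 + (0)·(-3448) + (0)·(-2769) + (-1)·(-2384) = 2384
  c_5 = (0)·(-1978) + (0)·(-1469) + 0·1952 + (-1)·(-3448) + (1)·(-2769) + (0)·(-2384) = 679
  c_6 = (0)·(-1978) + (-1)·(-1469) + 1·1952 + (1)·(-3448) + (-1)·(-2769) + (0)·(-2384) = 2742
Writing each c_i in base p = 5:
  c_1 = 1978 = 3·5^0 + 0·5^1 + 4·5^2 + 0·5^3 + 3·5^4
  c_2 = 1738 = 3·5^0 + 2·5^1 + 4·5^2 + 3·5^3 + 2·5^4
  c_3 = 2769 = 4·5^0 + 3·5^1 + 0·5^2 + 2·5^3 + 4·5^4
  c_4 = 2384 = 4·5^0 + 1·5^1 + 0·5^2 + 4·5^3 + 3·5^4
  c_5 = 679 = 4·5^0 + 0·5^1 + 2·5^2 + 0·5^3 + 1·5^4
  c_6 = 2742 = 2·5^0 + 3·5^1 + 4·5^2 + 1·5^3 + 4·5^4
λ_0 = (3, 3, 4, 4, 4, 2)
λ_1 = (0, 2, 3, 1, 0, 3)
λ_2 = (4, 4, 0, 0, 2, 4)
λ_3 = (0, 3, 2, 4, 0, 1)
λ_4 = (3, 2, 4, 3, 1, 4)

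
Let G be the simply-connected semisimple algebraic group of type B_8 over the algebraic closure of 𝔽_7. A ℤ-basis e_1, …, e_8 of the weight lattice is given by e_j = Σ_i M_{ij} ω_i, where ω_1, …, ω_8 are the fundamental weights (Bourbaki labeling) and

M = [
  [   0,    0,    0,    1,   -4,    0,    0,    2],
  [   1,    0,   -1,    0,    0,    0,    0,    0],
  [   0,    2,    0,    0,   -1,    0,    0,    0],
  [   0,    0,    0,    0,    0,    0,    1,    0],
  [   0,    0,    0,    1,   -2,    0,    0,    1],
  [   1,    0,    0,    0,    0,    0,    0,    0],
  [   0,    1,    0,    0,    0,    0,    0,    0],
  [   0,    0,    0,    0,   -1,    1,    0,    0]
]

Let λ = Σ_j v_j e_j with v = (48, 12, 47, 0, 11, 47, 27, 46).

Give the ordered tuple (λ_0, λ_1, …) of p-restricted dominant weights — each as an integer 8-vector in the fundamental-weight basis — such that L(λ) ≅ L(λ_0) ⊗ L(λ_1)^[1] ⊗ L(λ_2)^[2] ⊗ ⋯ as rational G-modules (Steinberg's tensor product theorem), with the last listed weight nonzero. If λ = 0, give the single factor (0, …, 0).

((6, 1, 6, 6, 3, 6, 5, 1), (6, 0, 1, 3, 3, 6, 1, 5))

ω-coordinates c = M·v, v = (48, 12, 47, 0, 11, 47, 27, 46):
  c_1 = 0·48 + 0·12 + 0·47 + 1·0 + (-4)·(11) + 0·47 + 0·27 + 2·46 = 48
  c_2 = 1·48 + 0·12 + (-1)·(47) + 0·0 + 0·11 + 0·47 + 0·27 + 0·46 = 1
  c_3 = 0·48 + 2·12 + 0·47 + 0·0 + (-1)·(11) + 0·47 + 0·27 + 0·46 = 13
  c_4 = 0·48 + 0·12 + 0·47 + 0·0 + 0·11 + 0·47 + 1·27 + 0·46 = 27
  c_5 = 0·48 + 0·12 + 0·47 + 1·0 + (-2)·(11) + 0·47 + 0·27 + 1·46 = 24
  c_6 = 1·48 + 0·12 + 0·47 + 0·0 + 0·11 + 0·47 + 0·27 + 0·46 = 48
  c_7 = 0·48 + 1·12 + 0·47 + 0·0 + 0·11 + 0·47 + 0·27 + 0·46 = 12
  c_8 = 0·48 + 0·12 + 0·47 + 0·0 + (-1)·(11) + 1·47 + 0·27 + 0·46 = 36
p = 7; digits c_i = Σ_j d_{ij}·7^j, 0 ≤ d_{ij} < 7:
  c_1 = 48 = 6·7^0 + 6·7^1
  c_2 = 1 = 1·7^0
  c_3 = 13 = 6·7^0 + 1·7^1
  c_4 = 27 = 6·7^0 + 3·7^1
  c_5 = 24 = 3·7^0 + 3·7^1
  c_6 = 48 = 6·7^0 + 6·7^1
  c_7 = 12 = 5·7^0 + 1·7^1
  c_8 = 36 = 1·7^0 + 5·7^1
Factor λ_0 = (6, 1, 6, 6, 3, 6, 5, 1)
Factor λ_1 = (6, 0, 1, 3, 3, 6, 1, 5)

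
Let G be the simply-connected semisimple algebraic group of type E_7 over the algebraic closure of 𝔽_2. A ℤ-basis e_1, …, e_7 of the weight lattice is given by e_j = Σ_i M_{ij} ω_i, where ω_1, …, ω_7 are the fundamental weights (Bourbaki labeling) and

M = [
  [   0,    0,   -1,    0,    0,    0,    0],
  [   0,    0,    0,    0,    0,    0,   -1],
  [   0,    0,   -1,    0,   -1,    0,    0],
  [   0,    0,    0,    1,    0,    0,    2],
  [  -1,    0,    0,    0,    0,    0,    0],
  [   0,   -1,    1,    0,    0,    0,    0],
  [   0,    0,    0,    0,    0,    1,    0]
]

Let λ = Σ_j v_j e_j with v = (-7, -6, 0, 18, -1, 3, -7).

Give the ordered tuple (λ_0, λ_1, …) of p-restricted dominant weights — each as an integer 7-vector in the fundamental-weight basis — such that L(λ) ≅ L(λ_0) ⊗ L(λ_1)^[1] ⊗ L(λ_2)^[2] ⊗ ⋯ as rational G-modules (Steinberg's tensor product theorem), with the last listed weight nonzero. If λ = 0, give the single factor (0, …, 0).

Compute c_i = Σ_j M_{ij} v_j with v = (-7, -6, 0, 18, -1, 3, -7):
  c_1 = (0)·(-7) + (0)·(-6) + (-1)·(0) + (0)·(18) + (0)·(-1) + (0)·(3) + (0)·(-7) = 0
  c_2 = (0)·(-7) + (0)·(-6) + (0)·(0) + (0)·(18) + (0)·(-1) + (0)·(3) + (-1)·(-7) = 7
  c_3 = (0)·(-7) + (0)·(-6) + (-1)·(0) + (0)·(18) + (-1)·(-1) + (0)·(3) + (0)·(-7) = 1
  c_4 = (0)·(-7) + (0)·(-6) + (0)·(0) + (1)·(18) + (0)·(-1) + (0)·(3) + (2)·(-7) = 4
  c_5 = (-1)·(-7) + (0)·(-6) + (0)·(0) + (0)·(18) + (0)·(-1) + (0)·(3) + (0)·(-7) = 7
  c_6 = (0)·(-7) + (-1)·(-6) + (1)·(0) + (0)·(18) + (0)·(-1) + (0)·(3) + (0)·(-7) = 6
  c_7 = (0)·(-7) + (0)·(-6) + (0)·(0) + (0)·(18) + (0)·(-1) + (1)·(3) + (0)·(-7) = 3
Expand coordinatewise in base 2:
  c_1 = 0
  c_2 = 7 = 1·2^0 + 1·2^1 + 1·2^2
  c_3 = 1 = 1·2^0
  c_4 = 4 = 0·2^0 + 0·2^1 + 1·2^2
  c_5 = 7 = 1·2^0 + 1·2^1 + 1·2^2
  c_6 = 6 = 0·2^0 + 1·2^1 + 1·2^2
  c_7 = 3 = 1·2^0 + 1·2^1
λ_0 = (0, 1, 1, 0, 1, 0, 1)
λ_1 = (0, 1, 0, 0, 1, 1, 1)
λ_2 = (0, 1, 0, 1, 1, 1, 0)

((0, 1, 1, 0, 1, 0, 1), (0, 1, 0, 0, 1, 1, 1), (0, 1, 0, 1, 1, 1, 0))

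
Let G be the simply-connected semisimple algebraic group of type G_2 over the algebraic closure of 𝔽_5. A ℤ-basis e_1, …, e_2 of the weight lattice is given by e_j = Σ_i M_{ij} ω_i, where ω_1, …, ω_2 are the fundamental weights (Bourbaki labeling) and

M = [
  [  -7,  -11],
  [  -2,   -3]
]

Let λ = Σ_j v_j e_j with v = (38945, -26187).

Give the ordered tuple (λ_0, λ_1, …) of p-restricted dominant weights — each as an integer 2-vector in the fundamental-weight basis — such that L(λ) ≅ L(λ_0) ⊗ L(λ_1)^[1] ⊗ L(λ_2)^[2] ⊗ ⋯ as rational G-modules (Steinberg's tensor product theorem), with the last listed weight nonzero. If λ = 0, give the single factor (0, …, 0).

((2, 1), (3, 4), (2, 1), (3, 0), (4, 1), (4, 0))

Compute c_i = Σ_j M_{ij} v_j with v = (38945, -26187):
  c_1 = (-7)·(38945) + (-11)·(-26187) = 15442
  c_2 = (-2)·(38945) + (-3)·(-26187) = 671
p = 5; digits c_i = Σ_j d_{ij}·5^j, 0 ≤ d_{ij} < 5:
  c_1 = 15442 = 2·5^0 + 3·5^1 + 2·5^2 + 3·5^3 + 4·5^4 + 4·5^5
  c_2 = 671 = 1·5^0 + 4·5^1 + 1·5^2 + 0·5^3 + 1·5^4
p-restricted factor λ_0 = (2, 1)
p-restricted factor λ_1 = (3, 4)
p-restricted factor λ_2 = (2, 1)
p-restricted factor λ_3 = (3, 0)
p-restricted factor λ_4 = (4, 1)
p-restricted factor λ_5 = (4, 0)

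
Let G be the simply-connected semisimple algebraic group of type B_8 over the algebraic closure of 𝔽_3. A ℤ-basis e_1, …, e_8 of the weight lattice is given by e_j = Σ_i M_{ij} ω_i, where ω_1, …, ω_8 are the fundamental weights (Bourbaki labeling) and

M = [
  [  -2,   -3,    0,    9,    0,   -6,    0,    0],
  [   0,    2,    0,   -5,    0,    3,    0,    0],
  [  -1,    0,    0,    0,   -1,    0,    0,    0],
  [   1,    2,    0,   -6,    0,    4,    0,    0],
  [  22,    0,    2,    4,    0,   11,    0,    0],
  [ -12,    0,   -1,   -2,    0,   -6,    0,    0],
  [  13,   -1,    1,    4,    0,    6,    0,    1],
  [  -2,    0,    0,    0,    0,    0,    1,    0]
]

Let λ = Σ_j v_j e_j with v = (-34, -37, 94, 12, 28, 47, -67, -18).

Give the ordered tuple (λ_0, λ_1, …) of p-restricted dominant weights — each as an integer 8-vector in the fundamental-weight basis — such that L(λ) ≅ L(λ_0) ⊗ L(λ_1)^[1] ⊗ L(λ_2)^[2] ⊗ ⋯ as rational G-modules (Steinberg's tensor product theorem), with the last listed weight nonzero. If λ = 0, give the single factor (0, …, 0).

((2, 1, 0, 2, 2, 2, 1, 1), (1, 2, 2, 2, 1, 2, 0, 0))

Change of basis e → ω: c = M·v where v = (-34, -37, 94, 12, 28, 47, -67, -18):
  c_1 = (-2)·(-34) + (-3)·(-37) + 0·94 + 9·12 + 0·28 + (-6)·(47) + (0)·(-67) + (0)·(-18) = 5
  c_2 = (0)·(-34) + (2)·(-37) + 0·94 + (-5)·(12) + 0·28 + 3·47 + (0)·(-67) + (0)·(-18) = 7
  c_3 = (-1)·(-34) + (0)·(-37) + 0·94 + 0·12 + (-1)·(28) + 0·47 + (0)·(-67) + (0)·(-18) = 6
  c_4 = (1)·(-34) + (2)·(-37) + 0·94 + (-6)·(12) + 0·28 + 4·47 + (0)·(-67) + (0)·(-18) = 8
  c_5 = (22)·(-34) + (0)·(-37) + 2·94 + 4·12 + 0·28 + 11·47 + (0)·(-67) + (0)·(-18) = 5
  c_6 = (-12)·(-34) + (0)·(-37) + (-1)·(94) + (-2)·(12) + 0·28 + (-6)·(47) + (0)·(-67) + (0)·(-18) = 8
  c_7 = (13)·(-34) + (-1)·(-37) + 1·94 + 4·12 + 0·28 + 6·47 + (0)·(-67) + (1)·(-18) = 1
  c_8 = (-2)·(-34) + (0)·(-37) + 0·94 + 0·12 + 0·28 + 0·47 + (1)·(-67) + (0)·(-18) = 1
Base-3 expansion of each c_i:
  c_1 = 5 = 2·3^0 + 1·3^1
  c_2 = 7 = 1·3^0 + 2·3^1
  c_3 = 6 = 0·3^0 + 2·3^1
  c_4 = 8 = 2·3^0 + 2·3^1
  c_5 = 5 = 2·3^0 + 1·3^1
  c_6 = 8 = 2·3^0 + 2·3^1
  c_7 = 1 = 1·3^0
  c_8 = 1 = 1·3^0
p-restricted factor λ_0 = (2, 1, 0, 2, 2, 2, 1, 1)
p-restricted factor λ_1 = (1, 2, 2, 2, 1, 2, 0, 0)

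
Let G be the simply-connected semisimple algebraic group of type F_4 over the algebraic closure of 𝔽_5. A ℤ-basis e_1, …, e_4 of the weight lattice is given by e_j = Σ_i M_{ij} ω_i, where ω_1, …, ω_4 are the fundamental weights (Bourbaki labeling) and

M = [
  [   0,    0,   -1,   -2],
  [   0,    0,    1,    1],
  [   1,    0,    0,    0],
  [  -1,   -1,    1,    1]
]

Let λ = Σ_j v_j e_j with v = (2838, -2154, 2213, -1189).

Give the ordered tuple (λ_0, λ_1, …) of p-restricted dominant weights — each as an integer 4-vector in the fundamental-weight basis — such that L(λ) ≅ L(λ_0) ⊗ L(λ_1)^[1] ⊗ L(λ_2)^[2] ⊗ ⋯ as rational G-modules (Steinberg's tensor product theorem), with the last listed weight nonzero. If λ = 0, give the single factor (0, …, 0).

Compute c_i = Σ_j M_{ij} v_j with v = (2838, -2154, 2213, -1189):
  c_1 = 0*2838 + 0*-2154 + -1*2213 + -2*-1189 = 165
  c_2 = 0*2838 + 0*-2154 + 1*2213 + 1*-1189 = 1024
  c_3 = 1*2838 + 0*-2154 + 0*2213 + 0*-1189 = 2838
  c_4 = -1*2838 + -1*-2154 + 1*2213 + 1*-1189 = 340
Writing each c_i in base p = 5:
  c_1 = 165 = 0·5^0 + 3·5^1 + 1·5^2 + 1·5^3
  c_2 = 1024 = 4·5^0 + 4·5^1 + 0·5^2 + 3·5^3 + 1·5^4
  c_3 = 2838 = 3·5^0 + 2·5^1 + 3·5^2 + 2·5^3 + 4·5^4
  c_4 = 340 = 0·5^0 + 3·5^1 + 3·5^2 + 2·5^3
Factor λ_0 = (0, 4, 3, 0)
Factor λ_1 = (3, 4, 2, 3)
Factor λ_2 = (1, 0, 3, 3)
Factor λ_3 = (1, 3, 2, 2)
Factor λ_4 = (0, 1, 4, 0)

((0, 4, 3, 0), (3, 4, 2, 3), (1, 0, 3, 3), (1, 3, 2, 2), (0, 1, 4, 0))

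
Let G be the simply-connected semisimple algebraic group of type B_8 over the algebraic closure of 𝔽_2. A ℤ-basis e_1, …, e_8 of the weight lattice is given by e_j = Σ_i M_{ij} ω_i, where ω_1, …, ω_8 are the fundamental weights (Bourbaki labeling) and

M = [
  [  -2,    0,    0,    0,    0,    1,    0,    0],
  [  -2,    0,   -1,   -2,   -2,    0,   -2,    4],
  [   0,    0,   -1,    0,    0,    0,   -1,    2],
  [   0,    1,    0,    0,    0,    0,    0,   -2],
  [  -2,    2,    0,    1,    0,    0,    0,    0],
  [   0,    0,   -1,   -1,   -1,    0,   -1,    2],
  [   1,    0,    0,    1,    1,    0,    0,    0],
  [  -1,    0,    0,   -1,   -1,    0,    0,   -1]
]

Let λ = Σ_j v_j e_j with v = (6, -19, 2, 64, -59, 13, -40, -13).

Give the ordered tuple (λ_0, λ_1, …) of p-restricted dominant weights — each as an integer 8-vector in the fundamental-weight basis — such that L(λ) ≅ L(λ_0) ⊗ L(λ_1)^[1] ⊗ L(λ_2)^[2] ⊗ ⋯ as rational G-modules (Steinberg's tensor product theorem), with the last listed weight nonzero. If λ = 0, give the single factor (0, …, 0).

((1, 0, 0, 1, 0, 1, 1, 0), (0, 0, 0, 1, 1, 1, 1, 1), (0, 1, 1, 1, 1, 1, 0, 0), (0, 0, 1, 0, 1, 0, 1, 0))

Converting to the ω-basis (c_i = row i of M dotted with v = (6, -19, 2, 64, -59, 13, -40, -13)):
  c_1 = (-2)·(6) + (0)·(-19) + 0·2 + 0·64 + (0)·(-59) + 1·13 + (0)·(-40) + (0)·(-13) = 1
  c_2 = (-2)·(6) + (0)·(-19) + (-1)·(2) + (-2)·(64) + (-2)·(-59) + 0·13 + (-2)·(-40) + (4)·(-13) = 4
  c_3 = 0·6 + (0)·(-19) + (-1)·(2) + 0·64 + (0)·(-59) + 0·13 + (-1)·(-40) + (2)·(-13) = 12
  c_4 = 0·6 + (1)·(-19) + 0·2 + 0·64 + (0)·(-59) + 0·13 + (0)·(-40) + (-2)·(-13) = 7
  c_5 = (-2)·(6) + (2)·(-19) + 0·2 + 1·64 + (0)·(-59) + 0·13 + (0)·(-40) + (0)·(-13) = 14
  c_6 = 0·6 + (0)·(-19) + (-1)·(2) + (-1)·(64) + (-1)·(-59) + 0·13 + (-1)·(-40) + (2)·(-13) = 7
  c_7 = 1·6 + (0)·(-19) + 0·2 + 1·64 + (1)·(-59) + 0·13 + (0)·(-40) + (0)·(-13) = 11
  c_8 = (-1)·(6) + (0)·(-19) + 0·2 + (-1)·(64) + (-1)·(-59) + 0·13 + (0)·(-40) + (-1)·(-13) = 2
Base-2 expansion of each c_i:
  c_1 = 1 = 1·2^0
  c_2 = 4 = 0·2^0 + 0·2^1 + 1·2^2
  c_3 = 12 = 0·2^0 + 0·2^1 + 1·2^2 + 1·2^3
  c_4 = 7 = 1·2^0 + 1·2^1 + 1·2^2
  c_5 = 14 = 0·2^0 + 1·2^1 + 1·2^2 + 1·2^3
  c_6 = 7 = 1·2^0 + 1·2^1 + 1·2^2
  c_7 = 11 = 1·2^0 + 1·2^1 + 0·2^2 + 1·2^3
  c_8 = 2 = 0·2^0 + 1·2^1
p-restricted factor λ_0 = (1, 0, 0, 1, 0, 1, 1, 0)
p-restricted factor λ_1 = (0, 0, 0, 1, 1, 1, 1, 1)
p-restricted factor λ_2 = (0, 1, 1, 1, 1, 1, 0, 0)
p-restricted factor λ_3 = (0, 0, 1, 0, 1, 0, 1, 0)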